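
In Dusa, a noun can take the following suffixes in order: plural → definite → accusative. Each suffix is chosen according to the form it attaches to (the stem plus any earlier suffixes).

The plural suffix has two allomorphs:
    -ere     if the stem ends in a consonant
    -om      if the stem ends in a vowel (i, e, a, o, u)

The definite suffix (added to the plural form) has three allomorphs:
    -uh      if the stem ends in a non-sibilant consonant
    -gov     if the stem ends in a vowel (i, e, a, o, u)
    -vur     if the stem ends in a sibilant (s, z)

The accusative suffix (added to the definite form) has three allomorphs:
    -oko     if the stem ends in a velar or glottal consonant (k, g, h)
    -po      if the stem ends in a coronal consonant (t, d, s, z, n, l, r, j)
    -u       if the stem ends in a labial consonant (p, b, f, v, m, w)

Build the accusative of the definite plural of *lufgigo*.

The final sound of *lufgigo* is /o/, which is a vowel, so the plural suffix is -om, giving *lufgigoom*.
The plural form *lufgigoom* — final sound /m/ (a non-sibilant consonant) → -uh → *lufgigoomuh*.
The definite form *lufgigoomuh*: final consonant = /h/, velar/glottal → -oko → *lufgigoomuhoko*.

lufgigoomuhoko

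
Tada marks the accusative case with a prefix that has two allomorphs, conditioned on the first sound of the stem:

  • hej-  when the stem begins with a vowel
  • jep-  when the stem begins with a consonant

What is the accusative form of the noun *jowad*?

jepjowad

*jowad* — first sound /j/ (a consonant) → jep- → *jepjowad*.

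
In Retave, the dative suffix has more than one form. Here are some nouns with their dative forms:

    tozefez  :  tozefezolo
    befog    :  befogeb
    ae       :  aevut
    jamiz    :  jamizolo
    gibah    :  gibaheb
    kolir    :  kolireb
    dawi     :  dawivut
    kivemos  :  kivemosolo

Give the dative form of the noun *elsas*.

The alternation tracks the final sound of the stem — -olo when the stem ends in a sibilant (*tozefez*, *jamiz*, *kivemos*); -eb when the stem ends in a non-sibilant consonant (*befog*, *gibah*, *kolir*); -vut when the stem ends in a vowel (*ae*, *dawi*).
The final sound of *elsas* is /s/, which is a sibilant, so the suffix is -olo, giving *elsasolo*.

elsasolo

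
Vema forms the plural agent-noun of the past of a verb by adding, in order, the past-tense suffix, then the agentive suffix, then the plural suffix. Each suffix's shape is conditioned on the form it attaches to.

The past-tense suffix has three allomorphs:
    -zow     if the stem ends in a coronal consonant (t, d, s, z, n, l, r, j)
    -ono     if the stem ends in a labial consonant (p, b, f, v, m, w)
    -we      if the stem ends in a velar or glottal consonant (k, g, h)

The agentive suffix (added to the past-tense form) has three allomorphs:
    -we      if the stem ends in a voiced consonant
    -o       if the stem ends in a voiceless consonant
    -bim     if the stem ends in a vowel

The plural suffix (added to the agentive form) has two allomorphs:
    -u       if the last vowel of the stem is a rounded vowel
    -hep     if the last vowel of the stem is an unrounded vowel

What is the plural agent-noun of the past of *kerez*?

kerezzowwehep

*kerez* — final consonant /z/ (coronal) → -zow → *kerezzow*.
Since the final sound of the past-tense form *kerezzow* is /w/ (a voiced consonant), it takes -we, giving *kerezzowwe*.
The agentive form *kerezzowwe*: last vowel = /e/, an unrounded vowel → -hep → *kerezzowwehep*.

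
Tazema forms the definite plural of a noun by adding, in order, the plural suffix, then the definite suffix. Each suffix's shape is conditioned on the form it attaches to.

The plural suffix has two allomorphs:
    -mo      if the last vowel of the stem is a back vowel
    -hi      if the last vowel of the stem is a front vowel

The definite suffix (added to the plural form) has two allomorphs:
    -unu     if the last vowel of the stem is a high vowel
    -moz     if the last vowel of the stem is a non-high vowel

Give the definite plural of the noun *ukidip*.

*ukidip*: last vowel = /i/, a front vowel → -hi → *ukidiphi*.
The plural form *ukidiphi*: last vowel = /i/, a high vowel → -unu → *ukidiphiunu*.

ukidiphiunu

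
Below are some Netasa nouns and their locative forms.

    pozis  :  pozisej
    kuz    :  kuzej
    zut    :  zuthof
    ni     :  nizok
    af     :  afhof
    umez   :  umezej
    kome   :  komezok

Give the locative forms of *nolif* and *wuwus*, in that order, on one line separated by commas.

nolifhof, wuwusej

The pattern is sibilance of the final sound: -ej when the stem ends in a sibilant (*pozis*, *kuz*, *umez*); -hof when the stem ends in a non-sibilant consonant (*zut*, *af*); -zok when the stem ends in a vowel (*ni*, *kome*).
Since the final sound of *nolif* is /f/ (a non-sibilant consonant), it takes -hof, giving *nolifhof*.
Since the final sound of *wuwus* is /s/ (a sibilant), it takes -ej, giving *wuwusej*.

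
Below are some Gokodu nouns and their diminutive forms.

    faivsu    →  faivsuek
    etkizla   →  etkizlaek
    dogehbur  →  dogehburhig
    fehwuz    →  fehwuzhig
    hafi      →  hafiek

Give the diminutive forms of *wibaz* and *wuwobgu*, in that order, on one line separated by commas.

wibazhig, wuwobguek

The pattern is consonant vs. vowel: -hig when the stem ends in a consonant (*dogehbur*, *fehwuz*); -ek when the stem ends in a vowel (*faivsu*, *etkizla*, *hafi*).
*wibaz*: final sound = /z/, a consonant → -hig → *wibazhig*.
*wuwobgu*: final sound = /u/, a vowel → -ek → *wuwobguek*.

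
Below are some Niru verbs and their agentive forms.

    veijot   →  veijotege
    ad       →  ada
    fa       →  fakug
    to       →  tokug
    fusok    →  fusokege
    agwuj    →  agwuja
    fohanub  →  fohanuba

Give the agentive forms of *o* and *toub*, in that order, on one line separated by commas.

The alternation tracks the final sound of the stem — -ege when the stem ends in a voiceless consonant (*veijot*, *fusok*); -a when the stem ends in a voiced consonant (*ad*, *agwuj*, *fohanub*); -kug when the stem ends in a vowel (*fa*, *to*).
The final sound of *o* is /o/, which is a vowel, so the suffix is -kug, giving *okug*.
*toub*: final sound = /b/, a voiced consonant → -a → *touba*.

okug, touba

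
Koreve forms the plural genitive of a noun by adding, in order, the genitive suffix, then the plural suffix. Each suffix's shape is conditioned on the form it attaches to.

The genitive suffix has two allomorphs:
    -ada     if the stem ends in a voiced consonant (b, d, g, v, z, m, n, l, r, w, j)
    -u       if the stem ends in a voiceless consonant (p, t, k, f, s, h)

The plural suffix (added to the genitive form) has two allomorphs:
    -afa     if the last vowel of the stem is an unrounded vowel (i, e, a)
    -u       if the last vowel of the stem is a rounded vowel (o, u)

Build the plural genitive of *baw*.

bawadaafa

The final consonant of *baw* is /w/, which is voiced, so the genitive suffix is -ada, giving *bawada*.
The genitive form *bawada* — last vowel /a/ (an unrounded vowel) → -afa → *bawadaafa*.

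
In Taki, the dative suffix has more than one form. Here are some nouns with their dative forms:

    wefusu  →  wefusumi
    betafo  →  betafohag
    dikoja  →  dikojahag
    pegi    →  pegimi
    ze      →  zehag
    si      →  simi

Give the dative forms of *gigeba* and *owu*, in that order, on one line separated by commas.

The pattern is height harmony: -mi when the last vowel of the stem is a high vowel (*wefusu*, *pegi*, *si*); -hag when the last vowel of the stem is a non-high vowel (*betafo*, *dikoja*, *ze*).
The last vowel of *gigeba* is /a/, which is a non-high vowel, so the suffix is -hag, giving *gigebahag*.
Since the last vowel of *owu* is /u/ (a high vowel), it takes -mi, giving *owumi*.

gigebahag, owumi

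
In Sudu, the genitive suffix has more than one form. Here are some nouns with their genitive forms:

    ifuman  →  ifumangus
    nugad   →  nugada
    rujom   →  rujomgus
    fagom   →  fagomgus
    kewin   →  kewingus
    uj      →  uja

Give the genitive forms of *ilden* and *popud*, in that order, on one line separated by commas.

ildengus, popuda

The alternation tracks the final consonant of the stem — -gus when the stem ends in a nasal (*ifuman*, *rujom*, *fagom*, *kewin*); -a when the stem ends in a non-nasal consonant (*nugad*, *uj*).
The final consonant of *ilden* is /n/, which is a nasal, so the suffix is -gus, giving *ildengus*.
The final consonant of *popud* is /d/, which is non-nasal, so the suffix is -a, giving *popuda*.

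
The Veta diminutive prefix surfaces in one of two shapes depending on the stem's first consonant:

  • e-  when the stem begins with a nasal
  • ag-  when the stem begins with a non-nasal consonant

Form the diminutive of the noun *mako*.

*mako* — first consonant /m/ (a nasal) → e- → *emako*.

emako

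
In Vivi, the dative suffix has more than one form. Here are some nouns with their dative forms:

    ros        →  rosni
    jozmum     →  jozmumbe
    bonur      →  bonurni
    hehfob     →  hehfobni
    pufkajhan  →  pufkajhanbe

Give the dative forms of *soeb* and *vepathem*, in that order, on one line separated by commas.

soebni, vepathembe

The alternation tracks the final consonant of the stem — -be when the stem ends in a nasal (*jozmum*, *pufkajhan*); -ni when the stem ends in a non-nasal consonant (*ros*, *bonur*, *hehfob*).
*soeb* — final consonant /b/ (non-nasal) → -ni → *soebni*.
The final consonant of *vepathem* is /m/, which is a nasal, so the suffix is -be, giving *vepathembe*.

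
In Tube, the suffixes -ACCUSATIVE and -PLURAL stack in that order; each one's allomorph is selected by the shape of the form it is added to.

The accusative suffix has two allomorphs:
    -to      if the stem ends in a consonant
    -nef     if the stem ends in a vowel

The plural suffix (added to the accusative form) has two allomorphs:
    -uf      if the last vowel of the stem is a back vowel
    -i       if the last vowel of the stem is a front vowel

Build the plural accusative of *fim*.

fimtouf

Since the final sound of *fim* is /m/ (a consonant), it takes -to, giving *fimto*.
The accusative form *fimto*: last vowel = /o/, a back vowel → -uf → *fimtouf*.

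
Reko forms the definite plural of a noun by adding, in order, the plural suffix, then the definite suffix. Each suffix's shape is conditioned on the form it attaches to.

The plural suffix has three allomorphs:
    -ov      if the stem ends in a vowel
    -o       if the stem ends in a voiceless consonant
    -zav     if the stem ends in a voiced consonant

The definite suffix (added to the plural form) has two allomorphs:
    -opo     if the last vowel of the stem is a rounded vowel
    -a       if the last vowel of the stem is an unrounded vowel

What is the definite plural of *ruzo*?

ruzoovopo

The final sound of *ruzo* is /o/, which is a vowel, so the plural suffix is -ov, giving *ruzoov*.
The plural form *ruzoov*: last vowel = /o/, a rounded vowel → -opo → *ruzoovopo*.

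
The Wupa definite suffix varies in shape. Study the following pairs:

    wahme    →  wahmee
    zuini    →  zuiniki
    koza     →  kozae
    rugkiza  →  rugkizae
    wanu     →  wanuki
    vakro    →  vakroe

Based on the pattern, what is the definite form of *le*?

The suffix is conditioned by the last vowel: -ki when the last vowel of the stem is a high vowel (*zuini*, *wanu*); -e when the last vowel of the stem is a non-high vowel (*wahme*, *koza*, *rugkiza*, *vakro*).
Since the last vowel of *le* is /e/ (a non-high vowel), it takes -e, giving *lee*.

lee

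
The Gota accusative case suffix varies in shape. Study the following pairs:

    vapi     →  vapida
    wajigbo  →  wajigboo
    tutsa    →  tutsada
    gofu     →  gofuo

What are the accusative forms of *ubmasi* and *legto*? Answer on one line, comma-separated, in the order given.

The suffix is conditioned by the last vowel: -o when the last vowel of the stem is a rounded vowel (*wajigbo*, *gofu*); -da when the last vowel of the stem is an unrounded vowel (*vapi*, *tutsa*).
Since the last vowel of *ubmasi* is /i/ (an unrounded vowel), it takes -da, giving *ubmasida*.
Since the last vowel of *legto* is /o/ (a rounded vowel), it takes -o, giving *legtoo*.

ubmasida, legtoo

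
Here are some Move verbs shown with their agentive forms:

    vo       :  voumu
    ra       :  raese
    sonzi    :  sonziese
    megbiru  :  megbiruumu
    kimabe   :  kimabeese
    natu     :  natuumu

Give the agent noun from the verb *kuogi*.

The alternation tracks the last vowel of the stem — -umu when the last vowel of the stem is a rounded vowel (*vo*, *megbiru*, *natu*); -ese when the last vowel of the stem is an unrounded vowel (*ra*, *sonzi*, *kimabe*).
*kuogi*: last vowel = /i/, an unrounded vowel → -ese → *kuogiese*.

kuogiese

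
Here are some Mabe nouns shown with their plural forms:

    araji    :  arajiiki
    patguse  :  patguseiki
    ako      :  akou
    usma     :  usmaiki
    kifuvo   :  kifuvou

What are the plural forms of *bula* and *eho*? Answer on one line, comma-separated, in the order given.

The alternation tracks the last vowel of the stem — -u when the last vowel of the stem is a rounded vowel (*ako*, *kifuvo*); -iki when the last vowel of the stem is an unrounded vowel (*araji*, *patguse*, *usma*).
*bula*: last vowel = /a/, an unrounded vowel → -iki → *bulaiki*.
*eho*: last vowel = /o/, a rounded vowel → -u → *ehou*.

bulaiki, ehou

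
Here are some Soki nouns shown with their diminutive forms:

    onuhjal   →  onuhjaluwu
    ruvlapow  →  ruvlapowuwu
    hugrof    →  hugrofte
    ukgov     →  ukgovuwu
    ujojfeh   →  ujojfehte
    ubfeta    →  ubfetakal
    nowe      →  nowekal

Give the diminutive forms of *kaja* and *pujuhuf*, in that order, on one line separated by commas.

kajakal, pujuhufte

The suffix is conditioned by the final sound: -te when the stem ends in a voiceless consonant (*hugrof*, *ujojfeh*); -uwu when the stem ends in a voiced consonant (*onuhjal*, *ruvlapow*, *ukgov*); -kal when the stem ends in a vowel (*ubfeta*, *nowe*).
The final sound of *kaja* is /a/, which is a vowel, so the suffix is -kal, giving *kajakal*.
*pujuhuf*: final sound = /f/, a voiceless consonant → -te → *pujuhufte*.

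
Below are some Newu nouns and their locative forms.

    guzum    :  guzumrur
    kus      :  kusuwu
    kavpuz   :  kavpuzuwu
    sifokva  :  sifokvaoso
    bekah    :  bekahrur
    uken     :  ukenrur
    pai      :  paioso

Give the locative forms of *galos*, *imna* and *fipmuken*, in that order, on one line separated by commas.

galosuwu, imnaoso, fipmukenrur

The pattern is sibilance of the final sound: -uwu when the stem ends in a sibilant (*kus*, *kavpuz*); -rur when the stem ends in a non-sibilant consonant (*guzum*, *bekah*, *uken*); -oso when the stem ends in a vowel (*sifokva*, *pai*).
*galos*: final sound = /s/, a sibilant → -uwu → *galosuwu*.
The final sound of *imna* is /a/, which is a vowel, so the suffix is -oso, giving *imnaoso*.
The final sound of *fipmuken* is /n/, which is a non-sibilant consonant, so the suffix is -rur, giving *fipmukenrur*.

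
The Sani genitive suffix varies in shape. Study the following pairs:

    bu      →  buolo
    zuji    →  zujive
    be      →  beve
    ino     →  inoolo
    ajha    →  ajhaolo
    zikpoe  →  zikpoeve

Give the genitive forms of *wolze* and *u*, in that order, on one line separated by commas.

The alternation tracks the last vowel of the stem — -ve when the last vowel of the stem is a front vowel (*zuji*, *be*, *zikpoe*); -olo when the last vowel of the stem is a back vowel (*bu*, *ino*, *ajha*).
*wolze* — last vowel /e/ (a front vowel) → -ve → *wolzeve*.
*u* — last vowel /u/ (a back vowel) → -olo → *uolo*.

wolzeve, uolo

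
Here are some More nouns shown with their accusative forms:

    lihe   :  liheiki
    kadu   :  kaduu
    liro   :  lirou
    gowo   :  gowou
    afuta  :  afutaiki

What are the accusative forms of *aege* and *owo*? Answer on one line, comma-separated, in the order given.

The alternation tracks the last vowel of the stem — -u when the last vowel of the stem is a rounded vowel (*kadu*, *liro*, *gowo*); -iki when the last vowel of the stem is an unrounded vowel (*lihe*, *afuta*).
*aege* — last vowel /e/ (an unrounded vowel) → -iki → *aegeiki*.
The last vowel of *owo* is /o/, which is a rounded vowel, so the suffix is -u, giving *owou*.

aegeiki, owou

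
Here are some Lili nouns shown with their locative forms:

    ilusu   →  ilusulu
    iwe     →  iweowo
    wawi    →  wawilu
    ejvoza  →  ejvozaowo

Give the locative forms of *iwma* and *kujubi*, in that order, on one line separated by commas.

The pattern is height harmony: -lu when the last vowel of the stem is a high vowel (*ilusu*, *wawi*); -owo when the last vowel of the stem is a non-high vowel (*iwe*, *ejvoza*).
*iwma* — last vowel /a/ (a non-high vowel) → -owo → *iwmaowo*.
Since the last vowel of *kujubi* is /i/ (a high vowel), it takes -lu, giving *kujubilu*.

iwmaowo, kujubilu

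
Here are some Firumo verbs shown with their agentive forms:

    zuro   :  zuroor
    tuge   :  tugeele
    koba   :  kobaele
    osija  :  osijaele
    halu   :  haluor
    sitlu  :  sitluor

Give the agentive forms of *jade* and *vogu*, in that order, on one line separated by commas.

The pattern is rounding harmony: -or when the last vowel of the stem is a rounded vowel (*zuro*, *halu*, *sitlu*); -ele when the last vowel of the stem is an unrounded vowel (*tuge*, *koba*, *osija*).
Since the last vowel of *jade* is /e/ (an unrounded vowel), it takes -ele, giving *jadeele*.
The last vowel of *vogu* is /u/, which is a rounded vowel, so the suffix is -or, giving *voguor*.

jadeele, voguor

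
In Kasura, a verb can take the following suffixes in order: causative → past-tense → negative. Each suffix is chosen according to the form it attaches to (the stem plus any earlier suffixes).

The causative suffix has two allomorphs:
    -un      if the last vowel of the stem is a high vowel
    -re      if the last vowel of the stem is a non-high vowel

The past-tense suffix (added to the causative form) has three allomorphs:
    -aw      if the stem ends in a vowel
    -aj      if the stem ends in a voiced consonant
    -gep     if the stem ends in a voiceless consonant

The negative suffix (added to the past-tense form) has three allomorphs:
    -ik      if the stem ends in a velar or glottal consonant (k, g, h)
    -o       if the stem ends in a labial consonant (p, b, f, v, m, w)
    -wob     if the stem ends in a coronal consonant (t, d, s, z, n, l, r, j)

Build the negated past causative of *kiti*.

*kiti*: last vowel = /i/, a high vowel → -un → *kitiun*.
The causative form *kitiun* — final sound /n/ (a voiced consonant) → -aj → *kitiunaj*.
The past-tense form *kitiunaj* — final consonant /j/ (coronal) → -wob → *kitiunajwob*.

kitiunajwob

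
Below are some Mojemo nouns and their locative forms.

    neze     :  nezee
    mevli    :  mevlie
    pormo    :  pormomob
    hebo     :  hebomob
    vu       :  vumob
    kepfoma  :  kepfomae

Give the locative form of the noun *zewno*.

zewnomob

The suffix is conditioned by the last vowel: -mob when the last vowel of the stem is a rounded vowel (*pormo*, *hebo*, *vu*); -e when the last vowel of the stem is an unrounded vowel (*neze*, *mevli*, *kepfoma*).
Since the last vowel of *zewno* is /o/ (a rounded vowel), it takes -mob, giving *zewnomob*.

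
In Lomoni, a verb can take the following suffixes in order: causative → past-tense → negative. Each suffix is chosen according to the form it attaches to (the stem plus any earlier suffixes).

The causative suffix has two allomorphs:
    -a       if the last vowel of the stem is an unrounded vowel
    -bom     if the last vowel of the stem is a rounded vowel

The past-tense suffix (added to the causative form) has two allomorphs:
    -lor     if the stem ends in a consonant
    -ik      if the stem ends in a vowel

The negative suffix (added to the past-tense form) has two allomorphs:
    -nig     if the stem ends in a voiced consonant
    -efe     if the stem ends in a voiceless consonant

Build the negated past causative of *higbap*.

*higbap* — last vowel /a/ (an unrounded vowel) → -a → *higbapa*.
Since the final sound of the causative form *higbapa* is /a/ (a vowel), it takes -ik, giving *higbapaik*.
Since the final consonant of the past-tense form *higbapaik* is /k/ (voiceless), it takes -efe, giving *higbapaikefe*.

higbapaikefe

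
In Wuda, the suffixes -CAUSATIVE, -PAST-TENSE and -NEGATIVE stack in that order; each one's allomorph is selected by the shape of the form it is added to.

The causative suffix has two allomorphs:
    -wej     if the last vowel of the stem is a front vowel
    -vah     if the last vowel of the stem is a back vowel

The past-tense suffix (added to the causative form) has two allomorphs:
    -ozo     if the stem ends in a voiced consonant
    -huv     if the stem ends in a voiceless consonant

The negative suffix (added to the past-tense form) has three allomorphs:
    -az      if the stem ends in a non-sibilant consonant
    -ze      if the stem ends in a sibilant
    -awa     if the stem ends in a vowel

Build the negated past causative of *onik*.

onikwejozoawa

*onik* — last vowel /i/ (a front vowel) → -wej → *onikwej*.
The causative form *onikwej* — final consonant /j/ (voiced) → -ozo → *onikwejozo*.
The final sound of the past-tense form *onikwejozo* is /o/, which is a vowel, so the negative suffix is -awa, giving *onikwejozoawa*.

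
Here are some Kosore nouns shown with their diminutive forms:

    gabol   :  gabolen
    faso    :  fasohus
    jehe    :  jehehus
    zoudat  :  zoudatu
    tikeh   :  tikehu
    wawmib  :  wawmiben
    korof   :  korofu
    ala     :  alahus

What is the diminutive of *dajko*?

dajkohus

The alternation tracks the final sound of the stem — -u when the stem ends in a voiceless consonant (*zoudat*, *tikeh*, *korof*); -en when the stem ends in a voiced consonant (*gabol*, *wawmib*); -hus when the stem ends in a vowel (*faso*, *jehe*, *ala*).
The final sound of *dajko* is /o/, which is a vowel, so the suffix is -hus, giving *dajkohus*.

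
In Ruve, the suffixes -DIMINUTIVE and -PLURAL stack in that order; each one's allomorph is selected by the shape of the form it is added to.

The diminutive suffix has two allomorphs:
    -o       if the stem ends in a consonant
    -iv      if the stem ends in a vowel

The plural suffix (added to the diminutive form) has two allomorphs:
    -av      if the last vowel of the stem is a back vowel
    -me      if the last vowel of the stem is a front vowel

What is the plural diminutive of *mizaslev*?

*mizaslev*: final sound = /v/, a consonant → -o → *mizaslevo*.
The last vowel of the diminutive form *mizaslevo* is /o/, which is a back vowel, so the plural suffix is -av, giving *mizaslevoav*.

mizaslevoav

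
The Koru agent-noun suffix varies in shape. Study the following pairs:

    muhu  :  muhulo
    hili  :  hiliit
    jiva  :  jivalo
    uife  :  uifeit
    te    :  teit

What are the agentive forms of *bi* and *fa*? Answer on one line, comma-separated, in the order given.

The pattern is front/back vowel harmony: -it when the last vowel of the stem is a front vowel (*hili*, *uife*, *te*); -lo when the last vowel of the stem is a back vowel (*muhu*, *jiva*).
Since the last vowel of *bi* is /i/ (a front vowel), it takes -it, giving *biit*.
Since the last vowel of *fa* is /a/ (a back vowel), it takes -lo, giving *falo*.

biit, falo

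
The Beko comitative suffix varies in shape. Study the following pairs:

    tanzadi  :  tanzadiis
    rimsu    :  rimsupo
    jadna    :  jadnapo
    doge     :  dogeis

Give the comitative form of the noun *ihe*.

iheis

The alternation tracks the last vowel of the stem — -is when the last vowel of the stem is a front vowel (*tanzadi*, *doge*); -po when the last vowel of the stem is a back vowel (*rimsu*, *jadna*).
*ihe* — last vowel /e/ (a front vowel) → -is → *iheis*.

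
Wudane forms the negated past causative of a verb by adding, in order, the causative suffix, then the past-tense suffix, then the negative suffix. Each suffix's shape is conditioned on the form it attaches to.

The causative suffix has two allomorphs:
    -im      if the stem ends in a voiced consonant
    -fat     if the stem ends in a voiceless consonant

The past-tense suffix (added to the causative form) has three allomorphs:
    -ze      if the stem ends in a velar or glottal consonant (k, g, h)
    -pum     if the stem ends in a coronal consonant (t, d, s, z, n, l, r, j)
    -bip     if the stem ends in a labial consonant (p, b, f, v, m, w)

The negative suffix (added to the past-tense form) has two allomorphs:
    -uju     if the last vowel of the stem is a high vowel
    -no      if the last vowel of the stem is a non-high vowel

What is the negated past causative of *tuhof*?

tuhoffatpumuju

*tuhof* — final consonant /f/ (voiceless) → -fat → *tuhoffat*.
Since the final consonant of the causative form *tuhoffat* is /t/ (coronal), it takes -pum, giving *tuhoffatpum*.
The last vowel of the past-tense form *tuhoffatpum* is /u/, which is a high vowel, so the negative suffix is -uju, giving *tuhoffatpumuju*.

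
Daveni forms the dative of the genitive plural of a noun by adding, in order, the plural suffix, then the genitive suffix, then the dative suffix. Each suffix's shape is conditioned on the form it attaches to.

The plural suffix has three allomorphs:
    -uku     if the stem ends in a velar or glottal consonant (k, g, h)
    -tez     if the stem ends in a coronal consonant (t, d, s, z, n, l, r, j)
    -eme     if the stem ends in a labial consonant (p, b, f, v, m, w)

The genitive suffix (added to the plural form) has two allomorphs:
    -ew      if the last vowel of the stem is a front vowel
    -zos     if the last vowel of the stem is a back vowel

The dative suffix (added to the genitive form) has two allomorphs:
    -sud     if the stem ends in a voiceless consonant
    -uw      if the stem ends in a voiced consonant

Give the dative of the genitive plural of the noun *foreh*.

forehukuzossud

The final consonant of *foreh* is /h/, which is velar/glottal, so the plural suffix is -uku, giving *forehuku*.
Since the last vowel of the plural form *forehuku* is /u/ (a back vowel), it takes -zos, giving *forehukuzos*.
The genitive form *forehukuzos*: final consonant = /s/, voiceless → -sud → *forehukuzossud*.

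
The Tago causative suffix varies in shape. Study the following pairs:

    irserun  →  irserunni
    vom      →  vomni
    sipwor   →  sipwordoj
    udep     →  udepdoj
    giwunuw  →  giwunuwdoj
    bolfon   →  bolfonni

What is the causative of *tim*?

timni

The suffix is conditioned by the final consonant: -ni when the stem ends in a nasal (*irserun*, *vom*, *bolfon*); -doj when the stem ends in a non-nasal consonant (*sipwor*, *udep*, *giwunuw*).
*tim* — final consonant /m/ (a nasal) → -ni → *timni*.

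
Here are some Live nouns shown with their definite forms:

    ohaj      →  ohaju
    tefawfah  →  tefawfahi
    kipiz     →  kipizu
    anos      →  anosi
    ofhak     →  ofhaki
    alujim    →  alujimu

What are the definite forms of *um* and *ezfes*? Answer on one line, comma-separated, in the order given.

The pattern is voicing of the final consonant: -i when the stem ends in a voiceless consonant (*tefawfah*, *anos*, *ofhak*); -u when the stem ends in a voiced consonant (*ohaj*, *kipiz*, *alujim*).
Since the final consonant of *um* is /m/ (voiced), it takes -u, giving *umu*.
The final consonant of *ezfes* is /s/, which is voiceless, so the suffix is -i, giving *ezfesi*.

umu, ezfesi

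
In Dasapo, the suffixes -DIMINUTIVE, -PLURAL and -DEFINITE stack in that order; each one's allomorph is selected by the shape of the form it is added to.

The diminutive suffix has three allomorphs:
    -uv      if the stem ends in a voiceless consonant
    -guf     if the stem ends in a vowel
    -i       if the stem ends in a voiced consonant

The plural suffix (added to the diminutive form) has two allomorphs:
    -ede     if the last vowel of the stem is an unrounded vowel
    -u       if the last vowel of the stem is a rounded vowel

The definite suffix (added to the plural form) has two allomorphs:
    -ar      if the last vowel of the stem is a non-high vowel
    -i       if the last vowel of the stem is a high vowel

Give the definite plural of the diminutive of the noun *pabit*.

pabituvui

The final sound of *pabit* is /t/, which is a voiceless consonant, so the diminutive suffix is -uv, giving *pabituv*.
The diminutive form *pabituv*: last vowel = /u/, a rounded vowel → -u → *pabituvu*.
Since the last vowel of the plural form *pabituvu* is /u/ (a high vowel), it takes -i, giving *pabituvui*.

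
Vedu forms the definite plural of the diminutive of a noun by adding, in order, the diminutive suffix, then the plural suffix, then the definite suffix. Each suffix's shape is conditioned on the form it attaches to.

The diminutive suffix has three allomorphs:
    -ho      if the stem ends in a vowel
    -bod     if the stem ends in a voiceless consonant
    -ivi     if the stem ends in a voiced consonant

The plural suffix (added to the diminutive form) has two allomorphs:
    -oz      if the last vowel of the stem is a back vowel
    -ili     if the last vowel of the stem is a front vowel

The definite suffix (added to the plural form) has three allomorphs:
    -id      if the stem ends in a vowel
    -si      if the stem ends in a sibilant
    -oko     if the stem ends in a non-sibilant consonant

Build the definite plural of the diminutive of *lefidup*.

lefidupbodozsi

The final sound of *lefidup* is /p/, which is a voiceless consonant, so the diminutive suffix is -bod, giving *lefidupbod*.
The diminutive form *lefidupbod* — last vowel /o/ (a back vowel) → -oz → *lefidupbodoz*.
The plural form *lefidupbodoz*: final sound = /z/, a sibilant → -si → *lefidupbodozsi*.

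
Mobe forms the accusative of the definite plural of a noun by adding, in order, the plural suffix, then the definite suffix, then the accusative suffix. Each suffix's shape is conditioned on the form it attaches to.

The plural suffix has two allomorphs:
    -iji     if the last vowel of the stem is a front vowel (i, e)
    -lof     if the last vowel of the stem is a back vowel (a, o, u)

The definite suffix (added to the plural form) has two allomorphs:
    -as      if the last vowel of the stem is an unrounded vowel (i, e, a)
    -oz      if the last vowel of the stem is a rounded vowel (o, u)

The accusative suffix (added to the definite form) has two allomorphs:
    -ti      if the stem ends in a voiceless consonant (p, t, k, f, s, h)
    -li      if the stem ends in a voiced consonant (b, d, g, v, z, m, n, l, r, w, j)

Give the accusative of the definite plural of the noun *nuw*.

The last vowel of *nuw* is /u/, which is a back vowel, so the plural suffix is -lof, giving *nuwlof*.
The plural form *nuwlof*: last vowel = /o/, a rounded vowel → -oz → *nuwlofoz*.
The final consonant of the definite form *nuwlofoz* is /z/, which is voiced, so the accusative suffix is -li, giving *nuwlofozli*.

nuwlofozli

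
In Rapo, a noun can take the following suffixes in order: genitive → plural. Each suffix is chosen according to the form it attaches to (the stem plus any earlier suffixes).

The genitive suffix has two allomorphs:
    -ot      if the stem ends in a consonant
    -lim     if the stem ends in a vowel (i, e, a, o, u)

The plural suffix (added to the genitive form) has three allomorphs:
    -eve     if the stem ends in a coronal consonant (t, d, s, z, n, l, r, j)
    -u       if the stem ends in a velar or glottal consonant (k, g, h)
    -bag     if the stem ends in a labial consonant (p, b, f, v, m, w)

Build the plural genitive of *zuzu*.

zuzulimbag

Since the final sound of *zuzu* is /u/ (a vowel), it takes -lim, giving *zuzulim*.
The genitive form *zuzulim* — final consonant /m/ (labial) → -bag → *zuzulimbag*.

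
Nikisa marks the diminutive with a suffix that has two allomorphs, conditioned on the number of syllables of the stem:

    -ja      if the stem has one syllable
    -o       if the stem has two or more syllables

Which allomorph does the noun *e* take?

-ja

With one syllable, *e* takes -ja.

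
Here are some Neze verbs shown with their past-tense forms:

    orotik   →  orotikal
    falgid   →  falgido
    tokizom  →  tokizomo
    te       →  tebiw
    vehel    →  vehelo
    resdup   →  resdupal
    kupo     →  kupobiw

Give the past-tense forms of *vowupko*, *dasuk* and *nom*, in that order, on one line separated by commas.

The pattern is voicing of the final sound: -al when the stem ends in a voiceless consonant (*orotik*, *resdup*); -o when the stem ends in a voiced consonant (*falgid*, *tokizom*, *vehel*); -biw when the stem ends in a vowel (*te*, *kupo*).
*vowupko*: final sound = /o/, a vowel → -biw → *vowupkobiw*.
*dasuk* — final sound /k/ (a voiceless consonant) → -al → *dasukal*.
*nom*: final sound = /m/, a voiced consonant → -o → *nomo*.

vowupkobiw, dasukal, nomo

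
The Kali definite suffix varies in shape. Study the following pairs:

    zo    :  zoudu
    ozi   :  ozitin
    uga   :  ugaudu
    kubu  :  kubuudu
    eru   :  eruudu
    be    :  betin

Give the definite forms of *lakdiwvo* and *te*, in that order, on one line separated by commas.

The alternation tracks the last vowel of the stem — -tin when the last vowel of the stem is a front vowel (*ozi*, *be*); -udu when the last vowel of the stem is a back vowel (*zo*, *uga*, *kubu*, *eru*).
*lakdiwvo*: last vowel = /o/, a back vowel → -udu → *lakdiwvoudu*.
*te*: last vowel = /e/, a front vowel → -tin → *tetin*.

lakdiwvoudu, tetin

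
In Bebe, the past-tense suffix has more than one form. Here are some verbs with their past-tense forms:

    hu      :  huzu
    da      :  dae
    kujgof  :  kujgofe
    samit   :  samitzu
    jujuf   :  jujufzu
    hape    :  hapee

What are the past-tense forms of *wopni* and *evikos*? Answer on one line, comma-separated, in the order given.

The suffix is conditioned by the last vowel: -zu when the last vowel of the stem is a high vowel (*hu*, *samit*, *jujuf*); -e when the last vowel of the stem is a non-high vowel (*da*, *kujgof*, *hape*).
*wopni*: last vowel = /i/, a high vowel → -zu → *wopnizu*.
*evikos* — last vowel /o/ (a non-high vowel) → -e → *evikose*.

wopnizu, evikose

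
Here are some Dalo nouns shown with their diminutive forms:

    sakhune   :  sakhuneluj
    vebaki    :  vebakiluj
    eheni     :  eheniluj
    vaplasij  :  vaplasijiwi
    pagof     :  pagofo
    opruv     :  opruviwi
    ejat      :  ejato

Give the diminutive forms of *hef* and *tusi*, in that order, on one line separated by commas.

hefo, tusiluj

The alternation tracks the final sound of the stem — -o when the stem ends in a voiceless consonant (*pagof*, *ejat*); -iwi when the stem ends in a voiced consonant (*vaplasij*, *opruv*); -luj when the stem ends in a vowel (*sakhune*, *vebaki*, *eheni*).
*hef* — final sound /f/ (a voiceless consonant) → -o → *hefo*.
*tusi*: final sound = /i/, a vowel → -luj → *tusiluj*.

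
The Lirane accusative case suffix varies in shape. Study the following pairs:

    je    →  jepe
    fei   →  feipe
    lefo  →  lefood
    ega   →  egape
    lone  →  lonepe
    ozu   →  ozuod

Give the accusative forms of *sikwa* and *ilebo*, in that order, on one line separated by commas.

The alternation tracks the last vowel of the stem — -od when the last vowel of the stem is a rounded vowel (*lefo*, *ozu*); -pe when the last vowel of the stem is an unrounded vowel (*je*, *fei*, *ega*, *lone*).
The last vowel of *sikwa* is /a/, which is an unrounded vowel, so the suffix is -pe, giving *sikwape*.
The last vowel of *ilebo* is /o/, which is a rounded vowel, so the suffix is -od, giving *ilebood*.

sikwape, ilebood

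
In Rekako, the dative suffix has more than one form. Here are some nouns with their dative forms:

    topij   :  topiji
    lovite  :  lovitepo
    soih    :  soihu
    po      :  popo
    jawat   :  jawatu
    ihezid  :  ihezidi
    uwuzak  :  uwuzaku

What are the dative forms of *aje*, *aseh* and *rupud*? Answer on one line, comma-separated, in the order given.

Looking at the final sound of each stem: -u when the stem ends in a voiceless consonant (*soih*, *jawat*, *uwuzak*); -i when the stem ends in a voiced consonant (*topij*, *ihezid*); -po when the stem ends in a vowel (*lovite*, *po*).
The final sound of *aje* is /e/, which is a vowel, so the suffix is -po, giving *ajepo*.
The final sound of *aseh* is /h/, which is a voiceless consonant, so the suffix is -u, giving *asehu*.
The final sound of *rupud* is /d/, which is a voiced consonant, so the suffix is -i, giving *rupudi*.

ajepo, asehu, rupudi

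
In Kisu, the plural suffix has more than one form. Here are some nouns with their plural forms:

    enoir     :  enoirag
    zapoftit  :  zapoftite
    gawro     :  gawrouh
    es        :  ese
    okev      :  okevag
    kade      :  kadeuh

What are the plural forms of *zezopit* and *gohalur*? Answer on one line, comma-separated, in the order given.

The pattern is voicing of the final sound: -e when the stem ends in a voiceless consonant (*zapoftit*, *es*); -ag when the stem ends in a voiced consonant (*enoir*, *okev*); -uh when the stem ends in a vowel (*gawro*, *kade*).
*zezopit*: final sound = /t/, a voiceless consonant → -e → *zezopite*.
The final sound of *gohalur* is /r/, which is a voiced consonant, so the suffix is -ag, giving *gohalurag*.

zezopite, gohalurag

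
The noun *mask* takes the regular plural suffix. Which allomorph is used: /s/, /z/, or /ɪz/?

The stem *mask* ends in a voiceless non-sibilant consonant.
The plural suffix surfaces as /ɪz/ after sibilants, /s/ after other voiceless consonants, and /z/ after other voiced sounds.
So the plural -s on *mask* is pronounced /s/.

/s/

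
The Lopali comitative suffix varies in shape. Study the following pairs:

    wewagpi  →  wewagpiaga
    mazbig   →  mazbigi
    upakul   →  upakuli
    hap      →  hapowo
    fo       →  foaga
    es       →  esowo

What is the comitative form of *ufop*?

ufopowo

The suffix is conditioned by the final sound: -owo when the stem ends in a voiceless consonant (*hap*, *es*); -i when the stem ends in a voiced consonant (*mazbig*, *upakul*); -aga when the stem ends in a vowel (*wewagpi*, *fo*).
*ufop* — final sound /p/ (a voiceless consonant) → -owo → *ufopowo*.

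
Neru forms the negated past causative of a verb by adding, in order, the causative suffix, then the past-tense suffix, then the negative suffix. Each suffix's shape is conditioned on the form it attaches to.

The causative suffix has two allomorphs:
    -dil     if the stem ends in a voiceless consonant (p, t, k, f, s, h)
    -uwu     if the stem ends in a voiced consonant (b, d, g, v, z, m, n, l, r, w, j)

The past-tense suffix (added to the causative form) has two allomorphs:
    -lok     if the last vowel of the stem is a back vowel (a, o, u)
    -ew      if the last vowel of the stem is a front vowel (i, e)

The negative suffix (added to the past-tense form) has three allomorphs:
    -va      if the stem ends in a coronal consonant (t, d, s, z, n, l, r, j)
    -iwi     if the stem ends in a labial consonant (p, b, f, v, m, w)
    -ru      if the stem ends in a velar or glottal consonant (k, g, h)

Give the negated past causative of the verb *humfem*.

humfemuwulokru

*humfem*: final consonant = /m/, voiced → -uwu → *humfemuwu*.
The causative form *humfemuwu* — last vowel /u/ (a back vowel) → -lok → *humfemuwulok*.
The final consonant of the past-tense form *humfemuwulok* is /k/, which is velar/glottal, so the negative suffix is -ru, giving *humfemuwulokru*.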